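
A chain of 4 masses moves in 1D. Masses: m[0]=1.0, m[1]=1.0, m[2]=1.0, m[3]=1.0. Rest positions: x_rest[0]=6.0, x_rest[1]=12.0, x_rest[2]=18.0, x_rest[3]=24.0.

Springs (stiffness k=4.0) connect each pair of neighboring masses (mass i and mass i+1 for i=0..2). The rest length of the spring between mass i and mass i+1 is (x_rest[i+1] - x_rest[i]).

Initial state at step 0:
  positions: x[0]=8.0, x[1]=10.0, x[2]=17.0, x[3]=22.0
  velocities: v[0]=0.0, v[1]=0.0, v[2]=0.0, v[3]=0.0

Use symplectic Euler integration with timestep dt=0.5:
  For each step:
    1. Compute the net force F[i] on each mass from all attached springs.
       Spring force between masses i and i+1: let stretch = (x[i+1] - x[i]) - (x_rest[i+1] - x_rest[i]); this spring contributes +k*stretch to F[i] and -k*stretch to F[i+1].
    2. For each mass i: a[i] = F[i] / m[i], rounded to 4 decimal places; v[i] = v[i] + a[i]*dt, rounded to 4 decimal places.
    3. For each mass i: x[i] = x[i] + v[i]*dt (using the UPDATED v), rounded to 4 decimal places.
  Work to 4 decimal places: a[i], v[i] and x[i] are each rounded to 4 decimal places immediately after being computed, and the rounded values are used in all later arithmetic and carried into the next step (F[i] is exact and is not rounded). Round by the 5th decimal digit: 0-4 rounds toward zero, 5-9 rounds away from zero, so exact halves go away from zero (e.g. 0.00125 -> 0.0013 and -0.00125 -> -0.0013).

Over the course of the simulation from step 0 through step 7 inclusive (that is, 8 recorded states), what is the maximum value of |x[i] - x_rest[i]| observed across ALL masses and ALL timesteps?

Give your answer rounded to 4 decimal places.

Step 0: x=[8.0000 10.0000 17.0000 22.0000] v=[0.0000 0.0000 0.0000 0.0000]
Step 1: x=[4.0000 15.0000 15.0000 23.0000] v=[-8.0000 10.0000 -4.0000 2.0000]
Step 2: x=[5.0000 9.0000 21.0000 22.0000] v=[2.0000 -12.0000 12.0000 -2.0000]
Step 3: x=[4.0000 11.0000 16.0000 26.0000] v=[-2.0000 4.0000 -10.0000 8.0000]
Step 4: x=[4.0000 11.0000 16.0000 26.0000] v=[0.0000 0.0000 0.0000 0.0000]
Step 5: x=[5.0000 9.0000 21.0000 22.0000] v=[2.0000 -4.0000 10.0000 -8.0000]
Step 6: x=[4.0000 15.0000 15.0000 23.0000] v=[-2.0000 12.0000 -12.0000 2.0000]
Step 7: x=[8.0000 10.0000 17.0000 22.0000] v=[8.0000 -10.0000 4.0000 -2.0000]
Max displacement = 3.0000

Answer: 3.0000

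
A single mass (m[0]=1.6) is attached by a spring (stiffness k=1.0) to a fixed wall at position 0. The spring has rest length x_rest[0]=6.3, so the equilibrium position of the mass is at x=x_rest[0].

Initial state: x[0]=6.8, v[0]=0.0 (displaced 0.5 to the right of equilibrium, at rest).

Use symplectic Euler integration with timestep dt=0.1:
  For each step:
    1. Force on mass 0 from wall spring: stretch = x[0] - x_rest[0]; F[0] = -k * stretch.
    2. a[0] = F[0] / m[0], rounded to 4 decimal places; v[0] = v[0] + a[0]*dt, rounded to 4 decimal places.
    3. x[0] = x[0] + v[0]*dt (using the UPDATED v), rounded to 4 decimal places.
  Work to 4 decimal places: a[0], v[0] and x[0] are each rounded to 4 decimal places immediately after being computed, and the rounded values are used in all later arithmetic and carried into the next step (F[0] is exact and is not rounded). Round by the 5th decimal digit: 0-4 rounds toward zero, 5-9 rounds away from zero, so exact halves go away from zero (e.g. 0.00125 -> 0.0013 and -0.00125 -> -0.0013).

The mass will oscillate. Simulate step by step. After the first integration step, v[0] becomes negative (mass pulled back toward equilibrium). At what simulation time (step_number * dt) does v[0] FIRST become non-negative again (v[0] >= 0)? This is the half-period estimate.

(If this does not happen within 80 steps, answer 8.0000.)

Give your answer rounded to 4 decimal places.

Answer: 4.0000

Derivation:
Step 0: x=[6.8000] v=[0.0000]
Step 1: x=[6.7969] v=[-0.0313]
Step 2: x=[6.7907] v=[-0.0624]
Step 3: x=[6.7814] v=[-0.0931]
Step 4: x=[6.7691] v=[-0.1232]
Step 5: x=[6.7539] v=[-0.1525]
Step 6: x=[6.7358] v=[-0.1809]
Step 7: x=[6.7150] v=[-0.2081]
Step 8: x=[6.6916] v=[-0.2340]
Step 9: x=[6.6658] v=[-0.2585]
Step 10: x=[6.6377] v=[-0.2814]
Step 11: x=[6.6075] v=[-0.3025]
Step 12: x=[6.5753] v=[-0.3217]
Step 13: x=[6.5414] v=[-0.3389]
Step 14: x=[6.5060] v=[-0.3540]
Step 15: x=[6.4693] v=[-0.3669]
Step 16: x=[6.4316] v=[-0.3775]
Step 17: x=[6.3930] v=[-0.3857]
Step 18: x=[6.3539] v=[-0.3915]
Step 19: x=[6.3144] v=[-0.3949]
Step 20: x=[6.2748] v=[-0.3958]
Step 21: x=[6.2354] v=[-0.3942]
Step 22: x=[6.1964] v=[-0.3902]
Step 23: x=[6.1580] v=[-0.3837]
Step 24: x=[6.1205] v=[-0.3748]
Step 25: x=[6.0841] v=[-0.3636]
Step 26: x=[6.0491] v=[-0.3501]
Step 27: x=[6.0157] v=[-0.3344]
Step 28: x=[5.9840] v=[-0.3166]
Step 29: x=[5.9543] v=[-0.2969]
Step 30: x=[5.9268] v=[-0.2753]
Step 31: x=[5.9016] v=[-0.2520]
Step 32: x=[5.8789] v=[-0.2271]
Step 33: x=[5.8588] v=[-0.2008]
Step 34: x=[5.8415] v=[-0.1732]
Step 35: x=[5.8271] v=[-0.1445]
Step 36: x=[5.8156] v=[-0.1149]
Step 37: x=[5.8071] v=[-0.0846]
Step 38: x=[5.8017] v=[-0.0538]
Step 39: x=[5.7994] v=[-0.0227]
Step 40: x=[5.8003] v=[0.0086]
First v>=0 after going negative at step 40, time=4.0000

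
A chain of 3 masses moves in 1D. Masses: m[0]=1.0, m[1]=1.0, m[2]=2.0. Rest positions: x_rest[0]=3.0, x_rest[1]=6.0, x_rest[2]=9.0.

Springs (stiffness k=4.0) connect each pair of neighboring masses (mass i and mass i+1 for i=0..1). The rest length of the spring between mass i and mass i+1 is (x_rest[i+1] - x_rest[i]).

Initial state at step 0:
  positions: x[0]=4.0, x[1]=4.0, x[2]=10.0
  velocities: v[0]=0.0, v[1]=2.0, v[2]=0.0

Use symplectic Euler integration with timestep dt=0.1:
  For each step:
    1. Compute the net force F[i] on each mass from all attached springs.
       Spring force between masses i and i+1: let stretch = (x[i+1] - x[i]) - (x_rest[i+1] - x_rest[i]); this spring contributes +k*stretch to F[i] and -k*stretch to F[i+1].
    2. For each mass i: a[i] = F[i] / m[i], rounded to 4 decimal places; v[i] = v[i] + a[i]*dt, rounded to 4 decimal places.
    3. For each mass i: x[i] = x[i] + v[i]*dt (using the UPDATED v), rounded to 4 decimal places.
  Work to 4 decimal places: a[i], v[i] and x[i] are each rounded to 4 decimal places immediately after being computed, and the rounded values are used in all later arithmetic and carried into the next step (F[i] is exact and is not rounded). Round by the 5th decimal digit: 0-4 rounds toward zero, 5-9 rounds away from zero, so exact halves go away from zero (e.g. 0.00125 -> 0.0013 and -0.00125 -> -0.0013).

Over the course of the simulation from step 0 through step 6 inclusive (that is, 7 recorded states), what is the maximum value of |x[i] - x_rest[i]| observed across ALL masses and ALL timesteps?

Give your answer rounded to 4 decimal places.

Answer: 2.1555

Derivation:
Step 0: x=[4.0000 4.0000 10.0000] v=[0.0000 2.0000 0.0000]
Step 1: x=[3.8800 4.4400 9.9400] v=[-1.2000 4.4000 -0.6000]
Step 2: x=[3.6624 5.0776 9.8300] v=[-2.1760 6.3760 -1.1000]
Step 3: x=[3.3814 5.8487 9.6850] v=[-2.8099 7.7109 -1.4505]
Step 4: x=[3.0791 6.6746 9.5232] v=[-3.0230 8.2585 -1.6178]
Step 5: x=[2.8006 7.4706 9.3645] v=[-2.7848 7.9597 -1.5875]
Step 6: x=[2.5889 8.1555 9.2279] v=[-2.1168 6.8493 -1.3663]
Max displacement = 2.1555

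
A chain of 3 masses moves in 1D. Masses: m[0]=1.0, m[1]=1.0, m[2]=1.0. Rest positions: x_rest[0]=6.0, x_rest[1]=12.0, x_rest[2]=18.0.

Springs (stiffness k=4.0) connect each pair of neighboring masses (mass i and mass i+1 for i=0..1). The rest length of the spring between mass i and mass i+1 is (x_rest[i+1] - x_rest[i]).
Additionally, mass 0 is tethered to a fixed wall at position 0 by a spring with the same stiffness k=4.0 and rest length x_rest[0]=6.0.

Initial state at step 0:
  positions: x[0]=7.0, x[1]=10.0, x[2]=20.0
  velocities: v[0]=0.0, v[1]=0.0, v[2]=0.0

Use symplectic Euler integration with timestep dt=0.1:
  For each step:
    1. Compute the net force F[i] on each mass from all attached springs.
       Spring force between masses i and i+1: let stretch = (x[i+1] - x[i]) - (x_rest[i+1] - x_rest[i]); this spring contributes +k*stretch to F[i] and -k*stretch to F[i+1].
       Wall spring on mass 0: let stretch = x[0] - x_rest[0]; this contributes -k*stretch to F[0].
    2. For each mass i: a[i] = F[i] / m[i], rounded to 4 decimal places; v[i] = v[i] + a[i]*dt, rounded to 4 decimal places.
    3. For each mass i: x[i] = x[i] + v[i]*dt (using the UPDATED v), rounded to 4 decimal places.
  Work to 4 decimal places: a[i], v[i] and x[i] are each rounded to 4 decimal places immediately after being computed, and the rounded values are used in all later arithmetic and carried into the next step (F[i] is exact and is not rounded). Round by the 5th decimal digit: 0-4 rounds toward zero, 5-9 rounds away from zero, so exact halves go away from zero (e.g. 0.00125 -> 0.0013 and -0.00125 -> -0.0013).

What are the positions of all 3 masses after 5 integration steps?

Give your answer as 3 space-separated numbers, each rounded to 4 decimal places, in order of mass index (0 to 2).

Step 0: x=[7.0000 10.0000 20.0000] v=[0.0000 0.0000 0.0000]
Step 1: x=[6.8400 10.2800 19.8400] v=[-1.6000 2.8000 -1.6000]
Step 2: x=[6.5440 10.8048 19.5376] v=[-2.9600 5.2480 -3.0240]
Step 3: x=[6.1567 11.5085 19.1259] v=[-3.8733 7.0368 -4.1171]
Step 4: x=[5.7372 12.3028 18.6495] v=[-4.1953 7.9430 -4.7641]
Step 5: x=[5.3508 13.0883 18.1592] v=[-3.8639 7.8554 -4.9028]

Answer: 5.3508 13.0883 18.1592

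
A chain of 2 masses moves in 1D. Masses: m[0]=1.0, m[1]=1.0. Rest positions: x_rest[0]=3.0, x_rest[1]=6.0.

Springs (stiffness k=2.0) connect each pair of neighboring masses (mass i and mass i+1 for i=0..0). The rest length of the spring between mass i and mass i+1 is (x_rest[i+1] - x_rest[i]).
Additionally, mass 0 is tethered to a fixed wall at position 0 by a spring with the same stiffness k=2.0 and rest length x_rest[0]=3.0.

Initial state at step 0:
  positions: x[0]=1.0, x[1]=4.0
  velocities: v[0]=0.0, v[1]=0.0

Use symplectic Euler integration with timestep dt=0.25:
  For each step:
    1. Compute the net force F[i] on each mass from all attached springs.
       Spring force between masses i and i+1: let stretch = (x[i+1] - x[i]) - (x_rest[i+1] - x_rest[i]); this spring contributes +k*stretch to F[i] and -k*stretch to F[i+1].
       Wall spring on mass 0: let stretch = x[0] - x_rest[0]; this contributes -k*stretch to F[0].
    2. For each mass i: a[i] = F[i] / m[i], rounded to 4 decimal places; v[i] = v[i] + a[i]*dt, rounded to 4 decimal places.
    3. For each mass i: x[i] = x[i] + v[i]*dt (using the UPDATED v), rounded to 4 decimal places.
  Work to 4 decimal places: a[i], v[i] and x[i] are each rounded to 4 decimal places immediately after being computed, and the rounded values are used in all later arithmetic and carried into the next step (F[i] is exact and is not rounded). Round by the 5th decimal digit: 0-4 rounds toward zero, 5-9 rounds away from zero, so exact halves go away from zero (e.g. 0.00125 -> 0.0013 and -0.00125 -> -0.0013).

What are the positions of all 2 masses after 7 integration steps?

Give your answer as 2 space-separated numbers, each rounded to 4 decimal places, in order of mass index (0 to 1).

Step 0: x=[1.0000 4.0000] v=[0.0000 0.0000]
Step 1: x=[1.2500 4.0000] v=[1.0000 0.0000]
Step 2: x=[1.6875 4.0313] v=[1.7500 0.1250]
Step 3: x=[2.2071 4.1446] v=[2.0782 0.4531]
Step 4: x=[2.6930 4.3907] v=[1.9434 0.9844]
Step 5: x=[3.0545 4.7996] v=[1.4458 1.6356]
Step 6: x=[3.2523 5.3654] v=[0.7911 2.2631]
Step 7: x=[3.3077 6.0421] v=[0.2215 2.7066]

Answer: 3.3077 6.0421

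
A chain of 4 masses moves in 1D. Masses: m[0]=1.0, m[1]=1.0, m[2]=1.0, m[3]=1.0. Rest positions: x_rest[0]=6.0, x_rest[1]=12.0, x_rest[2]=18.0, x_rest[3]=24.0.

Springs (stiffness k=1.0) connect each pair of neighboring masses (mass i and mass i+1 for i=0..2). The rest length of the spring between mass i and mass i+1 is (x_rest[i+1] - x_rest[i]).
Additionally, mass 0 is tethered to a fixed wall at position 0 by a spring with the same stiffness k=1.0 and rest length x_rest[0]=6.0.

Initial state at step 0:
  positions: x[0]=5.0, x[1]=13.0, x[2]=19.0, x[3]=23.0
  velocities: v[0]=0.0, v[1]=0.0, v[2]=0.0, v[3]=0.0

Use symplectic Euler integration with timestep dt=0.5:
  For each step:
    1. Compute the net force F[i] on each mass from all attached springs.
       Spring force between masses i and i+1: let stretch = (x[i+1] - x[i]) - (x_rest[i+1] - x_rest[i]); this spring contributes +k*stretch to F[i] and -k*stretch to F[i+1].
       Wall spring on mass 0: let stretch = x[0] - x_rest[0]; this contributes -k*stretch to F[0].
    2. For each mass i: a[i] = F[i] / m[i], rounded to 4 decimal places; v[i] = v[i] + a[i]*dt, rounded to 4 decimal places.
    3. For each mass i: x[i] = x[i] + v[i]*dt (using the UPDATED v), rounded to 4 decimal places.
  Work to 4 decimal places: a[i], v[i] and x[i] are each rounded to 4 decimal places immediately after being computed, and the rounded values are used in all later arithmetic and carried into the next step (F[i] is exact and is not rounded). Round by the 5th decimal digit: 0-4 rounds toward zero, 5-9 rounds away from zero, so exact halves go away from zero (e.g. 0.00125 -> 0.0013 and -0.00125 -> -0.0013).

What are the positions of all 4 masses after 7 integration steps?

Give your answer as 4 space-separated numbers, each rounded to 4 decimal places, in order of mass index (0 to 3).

Answer: 4.4217 12.2744 19.0223 23.5191

Derivation:
Step 0: x=[5.0000 13.0000 19.0000 23.0000] v=[0.0000 0.0000 0.0000 0.0000]
Step 1: x=[5.7500 12.5000 18.5000 23.5000] v=[1.5000 -1.0000 -1.0000 1.0000]
Step 2: x=[6.7500 11.8125 17.7500 24.2500] v=[2.0000 -1.3750 -1.5000 1.5000]
Step 3: x=[7.3282 11.3438 17.1406 24.8750] v=[1.1563 -0.9375 -1.2188 1.2500]
Step 4: x=[7.0782 11.3204 17.0156 25.0664] v=[-0.5000 -0.0469 -0.2500 0.3828]
Step 5: x=[6.1192 11.6602 17.4795 24.7451] v=[-1.9180 0.6796 0.9278 -0.6426]
Step 6: x=[5.0157 12.0696 18.3050 24.1074] v=[-2.2071 0.8188 1.6510 -1.2754]
Step 7: x=[4.4217 12.2744 19.0223 23.5191] v=[-1.1880 0.4096 1.4345 -1.1766]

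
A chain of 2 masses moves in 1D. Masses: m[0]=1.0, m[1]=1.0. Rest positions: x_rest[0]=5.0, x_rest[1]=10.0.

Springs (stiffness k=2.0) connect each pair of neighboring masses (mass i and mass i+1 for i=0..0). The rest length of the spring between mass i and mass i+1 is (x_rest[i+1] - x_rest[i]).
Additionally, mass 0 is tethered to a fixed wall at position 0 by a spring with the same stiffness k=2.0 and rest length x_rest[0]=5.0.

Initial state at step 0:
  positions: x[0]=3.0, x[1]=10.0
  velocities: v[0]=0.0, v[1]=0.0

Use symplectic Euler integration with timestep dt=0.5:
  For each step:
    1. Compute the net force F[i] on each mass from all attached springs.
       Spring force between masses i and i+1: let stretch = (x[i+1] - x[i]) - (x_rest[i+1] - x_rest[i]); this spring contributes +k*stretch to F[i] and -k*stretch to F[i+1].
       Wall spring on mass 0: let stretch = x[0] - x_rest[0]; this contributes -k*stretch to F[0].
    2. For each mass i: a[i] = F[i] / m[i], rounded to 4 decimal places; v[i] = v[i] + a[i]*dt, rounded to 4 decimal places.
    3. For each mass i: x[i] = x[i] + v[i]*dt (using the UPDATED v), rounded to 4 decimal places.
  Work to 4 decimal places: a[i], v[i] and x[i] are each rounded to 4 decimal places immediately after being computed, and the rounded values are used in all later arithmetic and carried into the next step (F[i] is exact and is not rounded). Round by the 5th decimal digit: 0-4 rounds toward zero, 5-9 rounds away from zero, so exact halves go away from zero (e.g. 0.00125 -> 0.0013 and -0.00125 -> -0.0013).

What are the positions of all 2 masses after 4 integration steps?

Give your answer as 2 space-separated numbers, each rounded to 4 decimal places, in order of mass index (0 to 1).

Answer: 4.0000 11.1250

Derivation:
Step 0: x=[3.0000 10.0000] v=[0.0000 0.0000]
Step 1: x=[5.0000 9.0000] v=[4.0000 -2.0000]
Step 2: x=[6.5000 8.5000] v=[3.0000 -1.0000]
Step 3: x=[5.7500 9.5000] v=[-1.5000 2.0000]
Step 4: x=[4.0000 11.1250] v=[-3.5000 3.2500]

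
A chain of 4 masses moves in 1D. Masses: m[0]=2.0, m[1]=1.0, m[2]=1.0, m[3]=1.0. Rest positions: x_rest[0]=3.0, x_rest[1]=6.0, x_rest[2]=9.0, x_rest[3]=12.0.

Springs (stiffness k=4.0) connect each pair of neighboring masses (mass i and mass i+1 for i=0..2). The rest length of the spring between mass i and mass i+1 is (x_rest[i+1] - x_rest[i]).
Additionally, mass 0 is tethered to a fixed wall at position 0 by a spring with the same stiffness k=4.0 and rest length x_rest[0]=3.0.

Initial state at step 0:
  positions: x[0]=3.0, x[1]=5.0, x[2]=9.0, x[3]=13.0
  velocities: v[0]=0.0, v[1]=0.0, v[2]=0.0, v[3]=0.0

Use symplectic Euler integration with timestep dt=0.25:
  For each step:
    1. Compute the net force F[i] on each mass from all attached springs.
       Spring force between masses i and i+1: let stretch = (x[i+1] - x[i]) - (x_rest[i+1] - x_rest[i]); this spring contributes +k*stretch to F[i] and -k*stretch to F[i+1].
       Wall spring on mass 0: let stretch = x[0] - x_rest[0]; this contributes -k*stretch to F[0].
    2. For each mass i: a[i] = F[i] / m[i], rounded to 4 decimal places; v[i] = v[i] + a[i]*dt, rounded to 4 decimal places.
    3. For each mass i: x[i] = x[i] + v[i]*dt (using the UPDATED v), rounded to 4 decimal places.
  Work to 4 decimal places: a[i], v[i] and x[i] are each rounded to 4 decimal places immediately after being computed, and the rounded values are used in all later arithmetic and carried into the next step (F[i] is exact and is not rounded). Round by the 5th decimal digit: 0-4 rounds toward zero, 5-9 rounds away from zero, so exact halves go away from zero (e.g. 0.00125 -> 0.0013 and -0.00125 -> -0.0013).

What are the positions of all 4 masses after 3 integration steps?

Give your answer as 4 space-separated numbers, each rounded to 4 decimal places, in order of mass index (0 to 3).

Answer: 2.6602 6.7735 9.2266 11.8125

Derivation:
Step 0: x=[3.0000 5.0000 9.0000 13.0000] v=[0.0000 0.0000 0.0000 0.0000]
Step 1: x=[2.8750 5.5000 9.0000 12.7500] v=[-0.5000 2.0000 0.0000 -1.0000]
Step 2: x=[2.7188 6.2188 9.0625 12.3125] v=[-0.6250 2.8750 0.2500 -1.7500]
Step 3: x=[2.6602 6.7735 9.2266 11.8125] v=[-0.2344 2.2187 0.6563 -2.0000]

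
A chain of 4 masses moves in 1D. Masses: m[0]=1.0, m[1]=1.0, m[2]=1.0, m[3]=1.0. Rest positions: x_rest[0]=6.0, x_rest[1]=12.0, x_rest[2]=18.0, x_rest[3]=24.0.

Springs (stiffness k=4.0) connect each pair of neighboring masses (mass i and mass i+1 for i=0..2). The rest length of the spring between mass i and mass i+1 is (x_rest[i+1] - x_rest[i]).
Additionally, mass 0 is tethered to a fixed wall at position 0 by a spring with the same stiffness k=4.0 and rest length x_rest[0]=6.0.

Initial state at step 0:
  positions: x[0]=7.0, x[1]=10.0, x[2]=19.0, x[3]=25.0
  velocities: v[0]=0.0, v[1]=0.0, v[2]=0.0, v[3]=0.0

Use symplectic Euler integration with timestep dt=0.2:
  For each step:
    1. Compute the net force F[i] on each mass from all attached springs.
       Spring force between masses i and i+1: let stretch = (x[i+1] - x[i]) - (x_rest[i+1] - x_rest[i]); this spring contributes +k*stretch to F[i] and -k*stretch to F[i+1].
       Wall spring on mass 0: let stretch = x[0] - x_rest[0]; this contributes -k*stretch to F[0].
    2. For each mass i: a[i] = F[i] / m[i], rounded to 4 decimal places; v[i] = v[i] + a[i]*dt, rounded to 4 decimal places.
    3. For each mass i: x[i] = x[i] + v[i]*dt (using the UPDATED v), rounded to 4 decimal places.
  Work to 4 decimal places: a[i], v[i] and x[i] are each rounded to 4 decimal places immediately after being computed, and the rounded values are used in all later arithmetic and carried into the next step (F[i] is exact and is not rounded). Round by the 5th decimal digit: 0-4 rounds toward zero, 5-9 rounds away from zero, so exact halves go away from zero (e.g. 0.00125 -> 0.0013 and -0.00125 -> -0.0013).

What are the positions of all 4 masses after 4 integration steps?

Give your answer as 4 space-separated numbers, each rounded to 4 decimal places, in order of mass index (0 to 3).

Answer: 4.7320 13.9941 17.6011 24.2381

Derivation:
Step 0: x=[7.0000 10.0000 19.0000 25.0000] v=[0.0000 0.0000 0.0000 0.0000]
Step 1: x=[6.3600 10.9600 18.5200 25.0000] v=[-3.2000 4.8000 -2.4000 0.0000]
Step 2: x=[5.4384 12.3936 17.8672 24.9232] v=[-4.6080 7.1680 -3.2640 -0.3840]
Step 3: x=[4.7595 13.5901 17.4676 24.6774] v=[-3.3946 5.9827 -1.9981 -1.2288]
Step 4: x=[4.7320 13.9941 17.6011 24.2381] v=[-0.1377 2.0202 0.6677 -2.1966]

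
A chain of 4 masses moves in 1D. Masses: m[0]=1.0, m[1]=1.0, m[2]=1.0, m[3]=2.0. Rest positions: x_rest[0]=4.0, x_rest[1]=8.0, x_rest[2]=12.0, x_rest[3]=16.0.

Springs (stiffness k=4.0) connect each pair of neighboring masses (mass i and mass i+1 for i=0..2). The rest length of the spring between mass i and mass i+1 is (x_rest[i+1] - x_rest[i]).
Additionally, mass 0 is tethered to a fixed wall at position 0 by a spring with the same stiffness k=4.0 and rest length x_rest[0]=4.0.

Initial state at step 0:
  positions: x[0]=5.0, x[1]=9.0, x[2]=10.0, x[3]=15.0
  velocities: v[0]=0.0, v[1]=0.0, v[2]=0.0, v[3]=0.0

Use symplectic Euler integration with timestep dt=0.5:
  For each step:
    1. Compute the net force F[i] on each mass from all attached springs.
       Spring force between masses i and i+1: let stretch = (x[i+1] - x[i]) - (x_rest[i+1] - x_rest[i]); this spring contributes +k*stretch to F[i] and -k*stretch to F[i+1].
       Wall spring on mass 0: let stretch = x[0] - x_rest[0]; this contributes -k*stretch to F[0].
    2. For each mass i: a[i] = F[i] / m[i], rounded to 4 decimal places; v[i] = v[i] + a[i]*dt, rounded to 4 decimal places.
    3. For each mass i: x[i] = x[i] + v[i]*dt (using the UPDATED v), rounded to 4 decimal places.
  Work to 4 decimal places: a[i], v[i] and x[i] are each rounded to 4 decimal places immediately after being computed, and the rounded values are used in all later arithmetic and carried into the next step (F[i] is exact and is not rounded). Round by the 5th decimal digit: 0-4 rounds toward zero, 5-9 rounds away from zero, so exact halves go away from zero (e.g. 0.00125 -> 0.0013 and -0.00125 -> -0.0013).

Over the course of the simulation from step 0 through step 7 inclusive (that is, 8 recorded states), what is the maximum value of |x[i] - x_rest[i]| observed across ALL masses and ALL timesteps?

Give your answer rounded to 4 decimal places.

Answer: 3.0000

Derivation:
Step 0: x=[5.0000 9.0000 10.0000 15.0000] v=[0.0000 0.0000 0.0000 0.0000]
Step 1: x=[4.0000 6.0000 14.0000 14.5000] v=[-2.0000 -6.0000 8.0000 -1.0000]
Step 2: x=[1.0000 9.0000 10.5000 15.7500] v=[-6.0000 6.0000 -7.0000 2.5000]
Step 3: x=[5.0000 5.5000 10.7500 16.3750] v=[8.0000 -7.0000 0.5000 1.2500]
Step 4: x=[4.5000 6.7500 11.3750 16.1875] v=[-1.0000 2.5000 1.2500 -0.3750]
Step 5: x=[1.7500 10.3750 12.1875 15.5938] v=[-5.5000 7.2500 1.6250 -1.1875]
Step 6: x=[5.8750 7.1875 14.5938 15.2969] v=[8.2500 -6.3750 4.8126 -0.5938]
Step 7: x=[5.4375 10.0938 10.2969 16.6485] v=[-0.8750 5.8126 -8.5938 2.7031]
Max displacement = 3.0000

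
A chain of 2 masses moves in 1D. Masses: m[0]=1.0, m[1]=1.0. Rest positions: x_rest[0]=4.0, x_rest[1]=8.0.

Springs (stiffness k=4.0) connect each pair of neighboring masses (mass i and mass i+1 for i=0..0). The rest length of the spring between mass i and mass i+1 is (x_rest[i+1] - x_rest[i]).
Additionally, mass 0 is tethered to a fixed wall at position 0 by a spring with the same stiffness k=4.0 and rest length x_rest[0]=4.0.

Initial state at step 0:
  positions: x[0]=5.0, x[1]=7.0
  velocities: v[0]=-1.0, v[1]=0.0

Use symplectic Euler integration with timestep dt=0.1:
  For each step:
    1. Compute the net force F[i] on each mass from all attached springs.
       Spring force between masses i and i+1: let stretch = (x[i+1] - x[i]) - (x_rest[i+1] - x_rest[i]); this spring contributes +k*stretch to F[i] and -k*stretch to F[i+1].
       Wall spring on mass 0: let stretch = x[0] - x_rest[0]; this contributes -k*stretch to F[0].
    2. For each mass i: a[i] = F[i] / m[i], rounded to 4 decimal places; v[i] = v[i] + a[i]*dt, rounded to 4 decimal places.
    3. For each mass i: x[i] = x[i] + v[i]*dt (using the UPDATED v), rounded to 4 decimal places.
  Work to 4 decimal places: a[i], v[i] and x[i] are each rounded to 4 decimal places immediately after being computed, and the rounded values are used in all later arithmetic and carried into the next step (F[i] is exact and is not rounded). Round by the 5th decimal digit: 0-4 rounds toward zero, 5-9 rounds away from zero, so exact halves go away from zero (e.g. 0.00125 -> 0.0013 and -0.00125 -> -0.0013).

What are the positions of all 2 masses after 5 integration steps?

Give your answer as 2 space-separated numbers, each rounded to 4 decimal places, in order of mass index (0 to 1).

Answer: 3.2556 7.8722

Derivation:
Step 0: x=[5.0000 7.0000] v=[-1.0000 0.0000]
Step 1: x=[4.7800 7.0800] v=[-2.2000 0.8000]
Step 2: x=[4.4608 7.2280] v=[-3.1920 1.4800]
Step 3: x=[4.0739 7.4253] v=[-3.8694 1.9731]
Step 4: x=[3.6581 7.6486] v=[-4.1584 2.2325]
Step 5: x=[3.2556 7.8722] v=[-4.0254 2.2363]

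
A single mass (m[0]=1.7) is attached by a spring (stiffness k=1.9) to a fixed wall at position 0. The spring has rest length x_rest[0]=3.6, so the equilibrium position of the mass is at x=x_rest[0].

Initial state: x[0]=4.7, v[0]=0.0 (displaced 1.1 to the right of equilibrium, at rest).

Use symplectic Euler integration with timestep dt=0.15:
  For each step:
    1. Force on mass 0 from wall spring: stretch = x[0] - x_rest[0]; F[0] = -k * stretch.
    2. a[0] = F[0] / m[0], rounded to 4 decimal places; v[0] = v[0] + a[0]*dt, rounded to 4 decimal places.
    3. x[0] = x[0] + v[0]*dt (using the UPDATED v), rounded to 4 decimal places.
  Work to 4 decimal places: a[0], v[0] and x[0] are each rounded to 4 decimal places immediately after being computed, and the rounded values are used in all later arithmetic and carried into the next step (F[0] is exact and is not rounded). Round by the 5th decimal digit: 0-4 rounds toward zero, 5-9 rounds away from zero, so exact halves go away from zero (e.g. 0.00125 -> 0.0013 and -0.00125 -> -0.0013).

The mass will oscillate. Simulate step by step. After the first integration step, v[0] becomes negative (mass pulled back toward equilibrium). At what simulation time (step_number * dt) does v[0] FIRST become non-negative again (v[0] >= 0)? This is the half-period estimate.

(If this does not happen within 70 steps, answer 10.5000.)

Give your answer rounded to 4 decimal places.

Step 0: x=[4.7000] v=[0.0000]
Step 1: x=[4.6723] v=[-0.1844]
Step 2: x=[4.6177] v=[-0.3642]
Step 3: x=[4.5375] v=[-0.5348]
Step 4: x=[4.4337] v=[-0.6920]
Step 5: x=[4.3089] v=[-0.8318]
Step 6: x=[4.1663] v=[-0.9506]
Step 7: x=[4.0095] v=[-1.0455]
Step 8: x=[3.8424] v=[-1.1142]
Step 9: x=[3.6692] v=[-1.1548]
Step 10: x=[3.4942] v=[-1.1664]
Step 11: x=[3.3219] v=[-1.1487]
Step 12: x=[3.1566] v=[-1.1021]
Step 13: x=[3.0024] v=[-1.0278]
Step 14: x=[2.8633] v=[-0.9276]
Step 15: x=[2.7427] v=[-0.8041]
Step 16: x=[2.6436] v=[-0.6604]
Step 17: x=[2.5686] v=[-0.5001]
Step 18: x=[2.5195] v=[-0.3272]
Step 19: x=[2.4976] v=[-0.1461]
Step 20: x=[2.5034] v=[0.0387]
First v>=0 after going negative at step 20, time=3.0000

Answer: 3.0000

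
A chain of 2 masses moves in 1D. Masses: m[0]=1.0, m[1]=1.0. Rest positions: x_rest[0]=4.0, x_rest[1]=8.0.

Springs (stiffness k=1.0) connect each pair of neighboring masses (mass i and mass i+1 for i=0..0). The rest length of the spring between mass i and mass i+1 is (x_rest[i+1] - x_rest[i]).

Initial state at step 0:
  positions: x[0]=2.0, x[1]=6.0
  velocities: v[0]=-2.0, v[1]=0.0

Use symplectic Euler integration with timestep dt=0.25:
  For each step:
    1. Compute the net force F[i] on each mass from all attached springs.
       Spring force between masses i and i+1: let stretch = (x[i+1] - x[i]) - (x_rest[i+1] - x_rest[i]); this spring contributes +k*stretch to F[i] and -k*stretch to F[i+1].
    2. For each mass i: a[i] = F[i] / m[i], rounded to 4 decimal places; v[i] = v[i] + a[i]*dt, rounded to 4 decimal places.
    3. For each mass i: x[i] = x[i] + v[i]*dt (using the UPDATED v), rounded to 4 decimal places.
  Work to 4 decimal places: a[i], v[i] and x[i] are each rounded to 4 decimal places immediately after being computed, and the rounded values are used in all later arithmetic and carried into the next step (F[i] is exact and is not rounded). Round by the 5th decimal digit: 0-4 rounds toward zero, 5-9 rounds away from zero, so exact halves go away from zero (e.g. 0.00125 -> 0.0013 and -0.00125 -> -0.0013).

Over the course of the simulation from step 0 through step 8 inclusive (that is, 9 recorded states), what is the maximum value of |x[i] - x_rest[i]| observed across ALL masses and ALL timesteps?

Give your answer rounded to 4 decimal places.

Step 0: x=[2.0000 6.0000] v=[-2.0000 0.0000]
Step 1: x=[1.5000 6.0000] v=[-2.0000 0.0000]
Step 2: x=[1.0313 5.9688] v=[-1.8750 -0.1250]
Step 3: x=[0.6212 5.8790] v=[-1.6406 -0.3594]
Step 4: x=[0.2897 5.7105] v=[-1.3262 -0.6739]
Step 5: x=[0.0470 5.4532] v=[-0.9710 -1.0291]
Step 6: x=[-0.1079 5.1080] v=[-0.6195 -1.3807]
Step 7: x=[-0.1868 4.6868] v=[-0.3155 -1.6847]
Step 8: x=[-0.2111 4.2110] v=[-0.0971 -1.9031]
Max displacement = 4.2111

Answer: 4.2111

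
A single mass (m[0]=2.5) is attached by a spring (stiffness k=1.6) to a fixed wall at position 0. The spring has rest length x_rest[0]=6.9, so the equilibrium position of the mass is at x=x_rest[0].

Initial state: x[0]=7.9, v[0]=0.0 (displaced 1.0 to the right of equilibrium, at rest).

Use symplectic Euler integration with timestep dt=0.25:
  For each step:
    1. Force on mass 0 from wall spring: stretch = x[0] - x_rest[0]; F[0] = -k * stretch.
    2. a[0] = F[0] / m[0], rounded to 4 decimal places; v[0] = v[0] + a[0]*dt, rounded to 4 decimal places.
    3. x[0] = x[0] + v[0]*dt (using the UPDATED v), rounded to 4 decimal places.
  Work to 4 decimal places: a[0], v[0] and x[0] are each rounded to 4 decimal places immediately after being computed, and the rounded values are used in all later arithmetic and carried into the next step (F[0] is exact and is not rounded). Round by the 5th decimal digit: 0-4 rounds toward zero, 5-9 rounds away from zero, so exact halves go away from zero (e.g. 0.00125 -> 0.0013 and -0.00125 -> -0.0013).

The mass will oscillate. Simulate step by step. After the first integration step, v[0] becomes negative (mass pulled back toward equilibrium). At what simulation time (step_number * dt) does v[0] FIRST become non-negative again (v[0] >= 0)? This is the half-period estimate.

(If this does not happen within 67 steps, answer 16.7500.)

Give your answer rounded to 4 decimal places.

Answer: 4.0000

Derivation:
Step 0: x=[7.9000] v=[0.0000]
Step 1: x=[7.8600] v=[-0.1600]
Step 2: x=[7.7816] v=[-0.3136]
Step 3: x=[7.6679] v=[-0.4547]
Step 4: x=[7.5235] v=[-0.5776]
Step 5: x=[7.3542] v=[-0.6774]
Step 6: x=[7.1667] v=[-0.7501]
Step 7: x=[6.9685] v=[-0.7928]
Step 8: x=[6.7676] v=[-0.8038]
Step 9: x=[6.5720] v=[-0.7826]
Step 10: x=[6.3895] v=[-0.7301]
Step 11: x=[6.2274] v=[-0.6484]
Step 12: x=[6.0922] v=[-0.5408]
Step 13: x=[5.9893] v=[-0.4116]
Step 14: x=[5.9228] v=[-0.2659]
Step 15: x=[5.8954] v=[-0.1096]
Step 16: x=[5.9082] v=[0.0511]
First v>=0 after going negative at step 16, time=4.0000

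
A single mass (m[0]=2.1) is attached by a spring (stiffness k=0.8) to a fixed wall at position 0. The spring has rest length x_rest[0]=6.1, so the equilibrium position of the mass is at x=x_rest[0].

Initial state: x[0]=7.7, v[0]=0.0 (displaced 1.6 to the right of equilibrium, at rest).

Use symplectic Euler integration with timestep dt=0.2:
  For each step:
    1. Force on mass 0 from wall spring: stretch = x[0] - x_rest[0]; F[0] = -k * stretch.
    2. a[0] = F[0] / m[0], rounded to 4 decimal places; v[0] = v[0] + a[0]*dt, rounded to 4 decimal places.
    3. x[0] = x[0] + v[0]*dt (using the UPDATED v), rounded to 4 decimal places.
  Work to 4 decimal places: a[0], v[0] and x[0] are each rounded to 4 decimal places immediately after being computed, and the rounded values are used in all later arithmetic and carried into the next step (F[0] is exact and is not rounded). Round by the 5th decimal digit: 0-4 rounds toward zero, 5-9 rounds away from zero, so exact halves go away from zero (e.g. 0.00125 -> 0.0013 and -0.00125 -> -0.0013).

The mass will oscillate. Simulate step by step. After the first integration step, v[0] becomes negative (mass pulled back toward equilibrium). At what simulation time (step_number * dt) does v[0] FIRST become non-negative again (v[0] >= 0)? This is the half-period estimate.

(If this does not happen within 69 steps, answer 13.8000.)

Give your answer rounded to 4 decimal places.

Answer: 5.2000

Derivation:
Step 0: x=[7.7000] v=[0.0000]
Step 1: x=[7.6756] v=[-0.1219]
Step 2: x=[7.6272] v=[-0.2419]
Step 3: x=[7.5555] v=[-0.3583]
Step 4: x=[7.4617] v=[-0.4692]
Step 5: x=[7.3471] v=[-0.5729]
Step 6: x=[7.2135] v=[-0.6679]
Step 7: x=[7.0630] v=[-0.7527]
Step 8: x=[6.8978] v=[-0.8261]
Step 9: x=[6.7204] v=[-0.8869]
Step 10: x=[6.5336] v=[-0.9342]
Step 11: x=[6.3402] v=[-0.9672]
Step 12: x=[6.1431] v=[-0.9855]
Step 13: x=[5.9453] v=[-0.9888]
Step 14: x=[5.7499] v=[-0.9770]
Step 15: x=[5.5598] v=[-0.9503]
Step 16: x=[5.3780] v=[-0.9091]
Step 17: x=[5.2072] v=[-0.8541]
Step 18: x=[5.0500] v=[-0.7861]
Step 19: x=[4.9088] v=[-0.7061]
Step 20: x=[4.7857] v=[-0.6153]
Step 21: x=[4.6827] v=[-0.5152]
Step 22: x=[4.6013] v=[-0.4072]
Step 23: x=[4.5427] v=[-0.2930]
Step 24: x=[4.5078] v=[-0.1743]
Step 25: x=[4.4972] v=[-0.0530]
Step 26: x=[4.5110] v=[0.0691]
First v>=0 after going negative at step 26, time=5.2000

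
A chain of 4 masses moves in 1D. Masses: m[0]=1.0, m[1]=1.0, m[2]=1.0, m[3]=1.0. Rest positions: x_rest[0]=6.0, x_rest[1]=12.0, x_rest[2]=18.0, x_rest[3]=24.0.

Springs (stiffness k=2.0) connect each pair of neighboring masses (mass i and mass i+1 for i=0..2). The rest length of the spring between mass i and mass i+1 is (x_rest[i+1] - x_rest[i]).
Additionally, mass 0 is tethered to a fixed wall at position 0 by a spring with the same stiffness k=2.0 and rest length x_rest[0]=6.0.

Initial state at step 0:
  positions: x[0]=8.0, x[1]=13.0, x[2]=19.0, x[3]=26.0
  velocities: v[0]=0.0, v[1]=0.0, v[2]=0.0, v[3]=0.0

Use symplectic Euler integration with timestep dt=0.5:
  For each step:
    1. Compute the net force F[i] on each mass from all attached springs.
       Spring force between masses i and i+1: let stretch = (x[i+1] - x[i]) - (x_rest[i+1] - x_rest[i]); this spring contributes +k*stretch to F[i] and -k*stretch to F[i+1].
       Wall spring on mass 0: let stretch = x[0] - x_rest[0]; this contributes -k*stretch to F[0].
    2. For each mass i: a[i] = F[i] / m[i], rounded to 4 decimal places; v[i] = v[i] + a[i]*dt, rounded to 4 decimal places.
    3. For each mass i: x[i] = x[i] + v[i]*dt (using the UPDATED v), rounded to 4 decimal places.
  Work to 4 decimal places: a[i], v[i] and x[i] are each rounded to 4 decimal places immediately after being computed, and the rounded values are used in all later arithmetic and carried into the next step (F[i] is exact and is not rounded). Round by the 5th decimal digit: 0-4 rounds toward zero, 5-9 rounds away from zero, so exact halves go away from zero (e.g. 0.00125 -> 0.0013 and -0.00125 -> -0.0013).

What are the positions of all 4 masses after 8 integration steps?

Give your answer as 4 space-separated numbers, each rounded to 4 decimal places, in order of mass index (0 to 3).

Step 0: x=[8.0000 13.0000 19.0000 26.0000] v=[0.0000 0.0000 0.0000 0.0000]
Step 1: x=[6.5000 13.5000 19.5000 25.5000] v=[-3.0000 1.0000 1.0000 -1.0000]
Step 2: x=[5.2500 13.5000 20.0000 25.0000] v=[-2.5000 0.0000 1.0000 -1.0000]
Step 3: x=[5.5000 12.6250 19.7500 25.0000] v=[0.5000 -1.7500 -0.5000 0.0000]
Step 4: x=[6.5625 11.7500 18.5625 25.3750] v=[2.1250 -1.7500 -2.3750 0.7500]
Step 5: x=[6.9375 11.6875 17.3750 25.3438] v=[0.7500 -0.1250 -2.3750 -0.0625]
Step 6: x=[6.2188 12.0938 17.3282 24.3282] v=[-1.4375 0.8125 -0.0937 -2.0313]
Step 7: x=[5.3282 12.1798 18.1642 22.8126] v=[-1.7813 0.1719 1.6719 -3.0313]
Step 8: x=[5.1993 11.8322 18.3322 21.9728] v=[-0.2579 -0.6953 0.3359 -1.6797]

Answer: 5.1993 11.8322 18.3322 21.9728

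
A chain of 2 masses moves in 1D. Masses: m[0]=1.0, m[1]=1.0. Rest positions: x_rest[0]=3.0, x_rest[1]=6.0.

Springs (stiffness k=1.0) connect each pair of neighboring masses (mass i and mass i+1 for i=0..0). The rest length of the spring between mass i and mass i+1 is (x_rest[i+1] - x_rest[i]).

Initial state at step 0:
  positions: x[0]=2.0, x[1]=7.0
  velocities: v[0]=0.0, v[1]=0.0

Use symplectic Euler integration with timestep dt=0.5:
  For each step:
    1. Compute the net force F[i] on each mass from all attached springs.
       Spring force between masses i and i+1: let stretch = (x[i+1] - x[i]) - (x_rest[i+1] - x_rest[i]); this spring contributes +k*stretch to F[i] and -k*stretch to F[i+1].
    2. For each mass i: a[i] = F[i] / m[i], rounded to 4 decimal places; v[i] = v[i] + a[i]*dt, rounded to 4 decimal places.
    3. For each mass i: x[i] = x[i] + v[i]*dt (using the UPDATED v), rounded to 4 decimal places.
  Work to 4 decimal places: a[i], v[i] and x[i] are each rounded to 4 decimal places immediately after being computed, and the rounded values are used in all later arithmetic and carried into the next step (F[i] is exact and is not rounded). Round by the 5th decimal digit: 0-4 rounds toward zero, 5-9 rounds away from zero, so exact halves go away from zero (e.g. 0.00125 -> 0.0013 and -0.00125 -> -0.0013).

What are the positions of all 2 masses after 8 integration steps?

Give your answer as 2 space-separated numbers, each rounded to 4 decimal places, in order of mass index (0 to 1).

Answer: 1.9415 7.0588

Derivation:
Step 0: x=[2.0000 7.0000] v=[0.0000 0.0000]
Step 1: x=[2.5000 6.5000] v=[1.0000 -1.0000]
Step 2: x=[3.2500 5.7500] v=[1.5000 -1.5000]
Step 3: x=[3.8750 5.1250] v=[1.2500 -1.2500]
Step 4: x=[4.0625 4.9375] v=[0.3750 -0.3750]
Step 5: x=[3.7188 5.2813] v=[-0.6875 0.6875]
Step 6: x=[3.0157 5.9845] v=[-1.4063 1.4063]
Step 7: x=[2.3048 6.6955] v=[-1.4219 1.4219]
Step 8: x=[1.9415 7.0588] v=[-0.7266 0.7266]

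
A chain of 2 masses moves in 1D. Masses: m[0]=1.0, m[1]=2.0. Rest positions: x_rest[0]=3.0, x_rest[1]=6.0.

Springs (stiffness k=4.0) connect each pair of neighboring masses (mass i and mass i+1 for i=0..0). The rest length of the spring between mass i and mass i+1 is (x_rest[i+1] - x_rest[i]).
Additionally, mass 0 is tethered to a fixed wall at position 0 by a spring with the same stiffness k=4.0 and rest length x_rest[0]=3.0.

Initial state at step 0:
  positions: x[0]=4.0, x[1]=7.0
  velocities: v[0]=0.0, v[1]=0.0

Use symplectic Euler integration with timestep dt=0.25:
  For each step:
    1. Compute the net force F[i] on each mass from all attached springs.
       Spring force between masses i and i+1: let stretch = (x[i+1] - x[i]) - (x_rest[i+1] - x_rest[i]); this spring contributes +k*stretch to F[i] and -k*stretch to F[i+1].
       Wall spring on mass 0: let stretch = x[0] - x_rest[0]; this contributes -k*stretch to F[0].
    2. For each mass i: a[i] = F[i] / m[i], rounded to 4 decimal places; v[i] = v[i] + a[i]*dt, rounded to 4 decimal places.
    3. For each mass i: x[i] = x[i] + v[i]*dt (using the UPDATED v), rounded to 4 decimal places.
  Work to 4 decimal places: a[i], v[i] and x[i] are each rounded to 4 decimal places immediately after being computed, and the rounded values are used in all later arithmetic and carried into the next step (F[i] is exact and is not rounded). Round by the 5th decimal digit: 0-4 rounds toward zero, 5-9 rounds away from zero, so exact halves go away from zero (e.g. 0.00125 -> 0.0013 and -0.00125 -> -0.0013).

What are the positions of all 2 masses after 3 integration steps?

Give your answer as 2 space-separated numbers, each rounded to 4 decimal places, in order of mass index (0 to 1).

Step 0: x=[4.0000 7.0000] v=[0.0000 0.0000]
Step 1: x=[3.7500 7.0000] v=[-1.0000 0.0000]
Step 2: x=[3.3750 6.9688] v=[-1.5000 -0.1250]
Step 3: x=[3.0547 6.8633] v=[-1.2812 -0.4219]

Answer: 3.0547 6.8633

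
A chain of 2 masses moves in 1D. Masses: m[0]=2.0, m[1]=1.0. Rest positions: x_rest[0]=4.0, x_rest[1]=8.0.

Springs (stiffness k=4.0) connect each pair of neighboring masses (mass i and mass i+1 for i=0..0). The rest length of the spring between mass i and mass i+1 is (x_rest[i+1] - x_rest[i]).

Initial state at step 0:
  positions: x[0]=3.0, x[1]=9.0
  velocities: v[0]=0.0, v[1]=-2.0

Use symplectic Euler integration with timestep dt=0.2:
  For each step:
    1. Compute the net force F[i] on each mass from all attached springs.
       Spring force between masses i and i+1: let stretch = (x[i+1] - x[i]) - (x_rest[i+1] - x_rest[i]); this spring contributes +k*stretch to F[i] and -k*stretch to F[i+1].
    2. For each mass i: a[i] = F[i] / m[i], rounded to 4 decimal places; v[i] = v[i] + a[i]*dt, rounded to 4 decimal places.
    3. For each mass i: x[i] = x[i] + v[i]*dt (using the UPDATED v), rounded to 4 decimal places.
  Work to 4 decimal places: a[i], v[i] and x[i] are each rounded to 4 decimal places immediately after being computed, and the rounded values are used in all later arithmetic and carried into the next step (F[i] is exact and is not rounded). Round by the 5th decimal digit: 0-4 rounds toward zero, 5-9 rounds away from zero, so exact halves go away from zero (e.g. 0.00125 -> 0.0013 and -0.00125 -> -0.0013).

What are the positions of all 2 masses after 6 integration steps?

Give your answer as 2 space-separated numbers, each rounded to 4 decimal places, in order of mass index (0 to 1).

Step 0: x=[3.0000 9.0000] v=[0.0000 -2.0000]
Step 1: x=[3.1600 8.2800] v=[0.8000 -3.6000]
Step 2: x=[3.4096 7.3808] v=[1.2480 -4.4960]
Step 3: x=[3.6569 6.4862] v=[1.2365 -4.4730]
Step 4: x=[3.8105 5.7789] v=[0.7682 -3.5364]
Step 5: x=[3.8016 5.3967] v=[-0.0444 -1.9111]
Step 6: x=[3.6003 5.3993] v=[-1.0064 0.0128]

Answer: 3.6003 5.3993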